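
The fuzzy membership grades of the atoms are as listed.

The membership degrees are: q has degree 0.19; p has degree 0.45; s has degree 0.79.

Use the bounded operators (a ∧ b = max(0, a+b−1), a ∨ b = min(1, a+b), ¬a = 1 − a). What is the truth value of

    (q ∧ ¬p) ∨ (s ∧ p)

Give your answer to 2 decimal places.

0.24

¬p = 1 − 0.45 = 0.55
q ∧ ¬p = max(0, a+b−1) on (0.19, 0.55) = 0.00
s ∧ p = max(0, a+b−1) on (0.79, 0.45) = 0.24
(q ∧ ¬p) ∨ (s ∧ p) = min(1, a+b) on (0.00, 0.24) = 0.24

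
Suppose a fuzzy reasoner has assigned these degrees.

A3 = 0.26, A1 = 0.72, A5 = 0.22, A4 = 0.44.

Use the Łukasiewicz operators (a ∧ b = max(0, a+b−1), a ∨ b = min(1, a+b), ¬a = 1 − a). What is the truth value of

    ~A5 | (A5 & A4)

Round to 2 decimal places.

~A5 = 1 − 0.22 = 0.78
A5 & A4 = max(0, a+b−1) on (0.22, 0.44) = 0.00
~A5 | (A5 & A4) = min(1, a+b) on (0.78, 0.00) = 0.78

0.78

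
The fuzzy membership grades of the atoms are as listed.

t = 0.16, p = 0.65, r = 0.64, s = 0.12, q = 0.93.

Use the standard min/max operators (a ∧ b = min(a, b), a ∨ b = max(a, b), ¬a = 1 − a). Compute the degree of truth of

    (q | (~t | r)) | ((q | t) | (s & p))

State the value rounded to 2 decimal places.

~t = 1 − 0.16 = 0.84
~t | r = max(a, b) on (0.84, 0.64) = 0.84
q | (~t | r) = max(a, b) on (0.93, 0.84) = 0.93
q | t = max(a, b) on (0.93, 0.16) = 0.93
s & p = min(a, b) on (0.12, 0.65) = 0.12
(q | t) | (s & p) = max(a, b) on (0.93, 0.12) = 0.93
(q | (~t | r)) | ((q | t) | (s & p)) = max(a, b) on (0.93, 0.93) = 0.93

0.93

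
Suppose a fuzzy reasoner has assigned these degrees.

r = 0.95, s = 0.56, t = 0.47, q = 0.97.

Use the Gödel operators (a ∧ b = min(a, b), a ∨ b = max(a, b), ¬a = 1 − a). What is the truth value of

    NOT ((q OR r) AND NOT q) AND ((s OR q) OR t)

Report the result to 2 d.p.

0.97

q OR r = max(a, b) on (0.97, 0.95) = 0.97
NOT q = 1 − 0.97 = 0.03
(q OR r) AND NOT q = min(a, b) on (0.97, 0.03) = 0.03
NOT ((q OR r) AND NOT q) = 1 − 0.03 = 0.97
s OR q = max(a, b) on (0.56, 0.97) = 0.97
(s OR q) OR t = max(a, b) on (0.97, 0.47) = 0.97
NOT ((q OR r) AND NOT q) AND ((s OR q) OR t) = min(a, b) on (0.97, 0.97) = 0.97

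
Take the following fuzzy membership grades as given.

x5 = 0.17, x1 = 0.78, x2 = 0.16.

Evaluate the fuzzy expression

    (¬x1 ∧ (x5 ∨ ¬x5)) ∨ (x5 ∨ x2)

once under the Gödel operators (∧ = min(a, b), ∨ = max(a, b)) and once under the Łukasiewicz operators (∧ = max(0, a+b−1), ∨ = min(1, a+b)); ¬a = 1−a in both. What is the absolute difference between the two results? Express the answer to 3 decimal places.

0.330

Under Gödel:
  ¬x1 = 1 − 0.78 = 0.22
  ¬x5 = 1 − 0.17 = 0.83
  x5 ∨ ¬x5 = max(a, b) on (0.17, 0.83) = 0.83
  ¬x1 ∧ (x5 ∨ ¬x5) = min(a, b) on (0.22, 0.83) = 0.22
  x5 ∨ x2 = max(a, b) on (0.17, 0.16) = 0.17
  (¬x1 ∧ (x5 ∨ ¬x5)) ∨ (x5 ∨ x2) = max(a, b) on (0.22, 0.17) = 0.22
  → value = 0.2200
Under Łukasiewicz:
  ¬x1 = 1 − 0.78 = 0.22
  ¬x5 = 1 − 0.17 = 0.83
  x5 ∨ ¬x5 = min(1, a+b) on (0.17, 0.83) = 1.00
  ¬x1 ∧ (x5 ∨ ¬x5) = max(0, a+b−1) on (0.22, 1.00) = 0.22
  x5 ∨ x2 = min(1, a+b) on (0.17, 0.16) = 0.33
  (¬x1 ∧ (x5 ∨ ¬x5)) ∨ (x5 ∨ x2) = min(1, a+b) on (0.22, 0.33) = 0.55
  → value = 0.5500
|0.2200 − 0.5500| = 0.330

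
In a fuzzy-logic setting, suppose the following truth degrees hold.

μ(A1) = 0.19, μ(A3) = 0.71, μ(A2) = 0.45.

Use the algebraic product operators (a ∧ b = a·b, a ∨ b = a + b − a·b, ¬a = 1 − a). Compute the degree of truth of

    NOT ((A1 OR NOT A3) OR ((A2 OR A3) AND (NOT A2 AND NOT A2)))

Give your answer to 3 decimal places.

NOT A3 = 1 − 0.7100 = 0.2900
A1 OR NOT A3 = a + b − a·b on (0.1900, 0.2900) = 0.4249
A2 OR A3 = a + b − a·b on (0.4500, 0.7100) = 0.8405
NOT A2 = 1 − 0.4500 = 0.5500
NOT A2 = 1 − 0.4500 = 0.5500
NOT A2 AND NOT A2 = a·b on (0.5500, 0.5500) = 0.3025
(A2 OR A3) AND (NOT A2 AND NOT A2) = a·b on (0.8405, 0.3025) = 0.2543
(A1 OR NOT A3) OR ((A2 OR A3) AND (NOT A2 AND NOT A2)) = a + b − a·b on (0.4249, 0.2543) = 0.5711
NOT ((A1 OR NOT A3) OR ((A2 OR A3) AND (NOT A2 AND NOT A2))) = 1 − 0.5711 = 0.4289

0.429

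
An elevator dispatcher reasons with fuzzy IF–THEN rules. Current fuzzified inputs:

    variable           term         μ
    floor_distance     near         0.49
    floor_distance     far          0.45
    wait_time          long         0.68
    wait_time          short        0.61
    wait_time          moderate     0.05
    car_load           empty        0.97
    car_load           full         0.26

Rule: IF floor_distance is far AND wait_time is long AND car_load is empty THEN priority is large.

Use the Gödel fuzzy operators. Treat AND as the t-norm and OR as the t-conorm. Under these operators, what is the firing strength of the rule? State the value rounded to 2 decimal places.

firing strength: far=0.45, long=0.68, empty=0.97; AND[min(a, b)] → w = 0.45

0.45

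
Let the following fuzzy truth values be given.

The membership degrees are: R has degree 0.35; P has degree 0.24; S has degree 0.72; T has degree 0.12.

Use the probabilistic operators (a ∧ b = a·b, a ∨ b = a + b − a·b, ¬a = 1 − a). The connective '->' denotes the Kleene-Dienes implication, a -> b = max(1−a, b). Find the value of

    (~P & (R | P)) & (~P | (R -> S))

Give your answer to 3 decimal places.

0.359

~P = 1 − 0.2400 = 0.7600
R | P = a + b − a·b on (0.3500, 0.2400) = 0.5060
~P & (R | P) = a·b on (0.7600, 0.5060) = 0.3846
~P = 1 − 0.2400 = 0.7600
R -> S  [Kleene-Dienes: max(1−a, b)] with a=0.3500, b=0.7200 → 0.7200
~P | (R -> S) = a + b − a·b on (0.7600, 0.7200) = 0.9328
(~P & (R | P)) & (~P | (R -> S)) = a·b on (0.3846, 0.9328) = 0.3587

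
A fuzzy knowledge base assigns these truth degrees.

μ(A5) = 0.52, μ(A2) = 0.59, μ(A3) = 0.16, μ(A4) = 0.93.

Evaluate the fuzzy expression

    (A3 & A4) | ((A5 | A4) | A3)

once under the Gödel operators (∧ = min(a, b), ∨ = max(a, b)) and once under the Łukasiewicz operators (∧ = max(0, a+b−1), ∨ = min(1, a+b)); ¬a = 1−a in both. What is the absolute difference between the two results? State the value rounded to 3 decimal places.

0.070

Under Gödel:
  A3 & A4 = min(a, b) on (0.16, 0.93) = 0.16
  A5 | A4 = max(a, b) on (0.52, 0.93) = 0.93
  (A5 | A4) | A3 = max(a, b) on (0.93, 0.16) = 0.93
  (A3 & A4) | ((A5 | A4) | A3) = max(a, b) on (0.16, 0.93) = 0.93
  → value = 0.9300
Under Łukasiewicz:
  A3 & A4 = max(0, a+b−1) on (0.16, 0.93) = 0.09
  A5 | A4 = min(1, a+b) on (0.52, 0.93) = 1.00
  (A5 | A4) | A3 = min(1, a+b) on (1.00, 0.16) = 1.00
  (A3 & A4) | ((A5 | A4) | A3) = min(1, a+b) on (0.09, 1.00) = 1.00
  → value = 1.0000
|0.9300 − 1.0000| = 0.070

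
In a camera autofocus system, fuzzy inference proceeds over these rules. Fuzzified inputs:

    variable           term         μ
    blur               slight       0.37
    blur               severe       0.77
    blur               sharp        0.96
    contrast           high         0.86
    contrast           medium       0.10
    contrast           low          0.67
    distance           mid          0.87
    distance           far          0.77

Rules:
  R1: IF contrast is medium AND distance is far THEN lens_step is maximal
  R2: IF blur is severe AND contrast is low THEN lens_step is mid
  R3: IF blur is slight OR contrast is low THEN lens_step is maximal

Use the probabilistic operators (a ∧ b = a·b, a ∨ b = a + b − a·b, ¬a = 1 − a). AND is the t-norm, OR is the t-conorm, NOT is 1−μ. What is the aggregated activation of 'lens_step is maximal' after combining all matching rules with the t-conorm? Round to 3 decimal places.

R1: medium=0.10, far=0.77; AND[a·b] → w = 0.0770
R2: severe=0.77, low=0.67; AND[a·b] → w = 0.5159
R3: slight=0.37, low=0.67; OR[a + b − a·b] → w = 0.7921
Rules with consequent 'maximal': {R1, R3} → strengths 0.0770, 0.7921
Aggregate via t-conorm [a + b − a·b]: 0.8081

0.808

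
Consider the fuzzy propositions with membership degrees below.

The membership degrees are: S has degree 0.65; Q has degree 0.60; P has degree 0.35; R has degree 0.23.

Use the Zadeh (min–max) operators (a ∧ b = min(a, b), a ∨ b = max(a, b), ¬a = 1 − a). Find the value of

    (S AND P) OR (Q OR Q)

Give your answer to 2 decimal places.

0.60

S AND P = min(a, b) on (0.65, 0.35) = 0.35
Q OR Q = max(a, b) on (0.60, 0.60) = 0.60
(S AND P) OR (Q OR Q) = max(a, b) on (0.35, 0.60) = 0.60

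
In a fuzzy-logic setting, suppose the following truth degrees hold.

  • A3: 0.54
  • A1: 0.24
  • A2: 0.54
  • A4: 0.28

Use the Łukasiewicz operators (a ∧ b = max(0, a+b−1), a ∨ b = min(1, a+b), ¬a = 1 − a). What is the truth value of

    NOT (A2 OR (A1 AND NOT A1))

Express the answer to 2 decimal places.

NOT A1 = 1 − 0.24 = 0.76
A1 AND NOT A1 = max(0, a+b−1) on (0.24, 0.76) = 0.00
A2 OR (A1 AND NOT A1) = min(1, a+b) on (0.54, 0.00) = 0.54
NOT (A2 OR (A1 AND NOT A1)) = 1 − 0.54 = 0.46

0.46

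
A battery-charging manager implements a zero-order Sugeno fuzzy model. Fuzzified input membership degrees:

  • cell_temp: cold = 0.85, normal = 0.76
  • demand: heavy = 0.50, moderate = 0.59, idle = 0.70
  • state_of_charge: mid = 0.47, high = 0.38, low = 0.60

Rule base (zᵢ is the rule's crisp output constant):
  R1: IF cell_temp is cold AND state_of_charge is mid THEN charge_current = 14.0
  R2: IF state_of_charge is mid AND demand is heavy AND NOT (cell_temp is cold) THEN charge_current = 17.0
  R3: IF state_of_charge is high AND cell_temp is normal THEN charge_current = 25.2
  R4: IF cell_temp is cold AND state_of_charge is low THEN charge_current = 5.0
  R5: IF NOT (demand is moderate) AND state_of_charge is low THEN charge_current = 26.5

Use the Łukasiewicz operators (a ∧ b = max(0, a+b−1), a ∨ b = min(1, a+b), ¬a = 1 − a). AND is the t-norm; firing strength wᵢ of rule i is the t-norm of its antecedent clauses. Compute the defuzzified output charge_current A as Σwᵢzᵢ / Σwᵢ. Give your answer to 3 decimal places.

11.438

R1 (z=14.0): cold=0.85, mid=0.47; AND[max(0, a+b−1)] → w = 0.32
R2 (z=17.0): mid=0.47, heavy=0.50, ¬cold=1−0.85=0.15; AND[max(0, a+b−1)] → w = 0.00
R3 (z=25.2): high=0.38, normal=0.76; AND[max(0, a+b−1)] → w = 0.14
R4 (z=5.0): cold=0.85, low=0.60; AND[max(0, a+b−1)] → w = 0.45
R5 (z=26.5): ¬moderate=1−0.59=0.41, low=0.60; AND[max(0, a+b−1)] → w = 0.01
Weighted average = (0.32·14.0 + 0.00·17.0 + 0.14·25.2 + 0.45·5.0 + 0.01·26.5) / (0.32 + 0.00 + 0.14 + 0.45 + 0.01)
  = 10.5230 / 0.9200 = 11.438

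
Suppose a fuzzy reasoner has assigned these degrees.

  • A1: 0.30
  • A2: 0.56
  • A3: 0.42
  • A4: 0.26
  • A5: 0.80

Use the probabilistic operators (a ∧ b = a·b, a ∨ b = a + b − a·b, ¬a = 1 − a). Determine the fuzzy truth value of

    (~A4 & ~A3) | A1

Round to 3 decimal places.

0.600

~A4 = 1 − 0.2600 = 0.7400
~A3 = 1 − 0.4200 = 0.5800
~A4 & ~A3 = a·b on (0.7400, 0.5800) = 0.4292
(~A4 & ~A3) | A1 = a + b − a·b on (0.4292, 0.3000) = 0.6004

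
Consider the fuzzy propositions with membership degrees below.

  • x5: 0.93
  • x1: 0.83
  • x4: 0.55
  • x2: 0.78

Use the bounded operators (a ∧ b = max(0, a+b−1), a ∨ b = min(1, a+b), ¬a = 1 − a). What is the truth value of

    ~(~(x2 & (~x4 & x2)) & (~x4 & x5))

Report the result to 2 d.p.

0.63

~x4 = 1 − 0.55 = 0.45
~x4 & x2 = max(0, a+b−1) on (0.45, 0.78) = 0.23
x2 & (~x4 & x2) = max(0, a+b−1) on (0.78, 0.23) = 0.01
~(x2 & (~x4 & x2)) = 1 − 0.01 = 0.99
~x4 = 1 − 0.55 = 0.45
~x4 & x5 = max(0, a+b−1) on (0.45, 0.93) = 0.38
~(x2 & (~x4 & x2)) & (~x4 & x5) = max(0, a+b−1) on (0.99, 0.38) = 0.37
~(~(x2 & (~x4 & x2)) & (~x4 & x5)) = 1 − 0.37 = 0.63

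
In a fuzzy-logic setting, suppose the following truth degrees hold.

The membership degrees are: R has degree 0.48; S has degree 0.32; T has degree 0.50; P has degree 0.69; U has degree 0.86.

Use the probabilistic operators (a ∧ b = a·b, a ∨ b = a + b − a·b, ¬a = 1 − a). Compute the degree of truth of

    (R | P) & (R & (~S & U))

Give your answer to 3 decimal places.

0.235

R | P = a + b − a·b on (0.4800, 0.6900) = 0.8388
~S = 1 − 0.3200 = 0.6800
~S & U = a·b on (0.6800, 0.8600) = 0.5848
R & (~S & U) = a·b on (0.4800, 0.5848) = 0.2807
(R | P) & (R & (~S & U)) = a·b on (0.8388, 0.2807) = 0.2355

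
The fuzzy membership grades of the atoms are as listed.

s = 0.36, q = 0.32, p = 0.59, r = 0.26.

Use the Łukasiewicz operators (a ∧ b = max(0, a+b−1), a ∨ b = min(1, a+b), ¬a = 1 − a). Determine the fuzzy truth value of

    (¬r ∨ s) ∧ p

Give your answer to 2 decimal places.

0.59

¬r = 1 − 0.26 = 0.74
¬r ∨ s = min(1, a+b) on (0.74, 0.36) = 1.00
(¬r ∨ s) ∧ p = max(0, a+b−1) on (1.00, 0.59) = 0.59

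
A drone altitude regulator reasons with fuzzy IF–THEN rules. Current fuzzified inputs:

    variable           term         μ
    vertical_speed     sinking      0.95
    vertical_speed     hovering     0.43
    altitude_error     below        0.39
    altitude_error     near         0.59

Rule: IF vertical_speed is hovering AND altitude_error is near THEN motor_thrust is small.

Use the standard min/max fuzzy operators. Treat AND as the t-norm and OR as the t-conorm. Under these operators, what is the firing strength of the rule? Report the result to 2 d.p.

firing strength: hovering=0.43, near=0.59; AND[min(a, b)] → w = 0.43

0.43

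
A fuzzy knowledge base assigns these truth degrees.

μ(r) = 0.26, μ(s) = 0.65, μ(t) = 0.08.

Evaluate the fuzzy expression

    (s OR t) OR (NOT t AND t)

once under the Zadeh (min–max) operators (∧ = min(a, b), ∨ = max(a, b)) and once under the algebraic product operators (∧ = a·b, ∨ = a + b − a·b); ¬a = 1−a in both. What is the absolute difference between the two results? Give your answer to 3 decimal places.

0.052

Under Zadeh (min–max):
  s OR t = max(a, b) on (0.65, 0.08) = 0.65
  NOT t = 1 − 0.08 = 0.92
  NOT t AND t = min(a, b) on (0.92, 0.08) = 0.08
  (s OR t) OR (NOT t AND t) = max(a, b) on (0.65, 0.08) = 0.65
  → value = 0.6500
Under algebraic product:
  s OR t = a + b − a·b on (0.6500, 0.0800) = 0.6780
  NOT t = 1 − 0.0800 = 0.9200
  NOT t AND t = a·b on (0.9200, 0.0800) = 0.0736
  (s OR t) OR (NOT t AND t) = a + b − a·b on (0.6780, 0.0736) = 0.7017
  → value = 0.7017
|0.6500 − 0.7017| = 0.052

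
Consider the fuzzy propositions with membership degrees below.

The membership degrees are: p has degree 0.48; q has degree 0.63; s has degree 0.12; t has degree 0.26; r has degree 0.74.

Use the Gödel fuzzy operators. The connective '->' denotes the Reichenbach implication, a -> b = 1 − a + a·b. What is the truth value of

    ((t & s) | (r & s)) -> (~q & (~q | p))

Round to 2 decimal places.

0.92

t & s = min(a, b) on (0.26, 0.12) = 0.12
r & s = min(a, b) on (0.74, 0.12) = 0.12
(t & s) | (r & s) = max(a, b) on (0.12, 0.12) = 0.12
~q = 1 − 0.63 = 0.37
~q = 1 − 0.63 = 0.37
~q | p = max(a, b) on (0.37, 0.48) = 0.48
~q & (~q | p) = min(a, b) on (0.37, 0.48) = 0.37
((t & s) | (r & s)) -> (~q & (~q | p))  [Reichenbach: 1 − a + a·b] with a=0.12, b=0.37 → 0.92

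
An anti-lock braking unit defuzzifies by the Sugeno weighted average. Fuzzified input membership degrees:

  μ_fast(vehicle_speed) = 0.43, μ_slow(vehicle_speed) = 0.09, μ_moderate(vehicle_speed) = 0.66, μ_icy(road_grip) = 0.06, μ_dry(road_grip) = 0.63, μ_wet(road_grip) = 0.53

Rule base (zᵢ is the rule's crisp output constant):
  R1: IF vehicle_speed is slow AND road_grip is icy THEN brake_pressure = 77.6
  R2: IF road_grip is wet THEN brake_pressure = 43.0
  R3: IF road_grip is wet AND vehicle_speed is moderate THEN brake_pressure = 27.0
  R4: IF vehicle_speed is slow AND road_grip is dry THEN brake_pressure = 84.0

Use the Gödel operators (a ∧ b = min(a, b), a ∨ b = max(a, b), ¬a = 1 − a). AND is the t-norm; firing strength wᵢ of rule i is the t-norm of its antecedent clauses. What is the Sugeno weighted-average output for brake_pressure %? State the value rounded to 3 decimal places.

40.757

R1 (z=77.6): slow=0.09, icy=0.06; AND[min(a, b)] → w = 0.06
R2 (z=43.0): wet=0.53 → w = 0.53
R3 (z=27.0): wet=0.53, moderate=0.66; AND[min(a, b)] → w = 0.53
R4 (z=84.0): slow=0.09, dry=0.63; AND[min(a, b)] → w = 0.09
Weighted average = (0.06·77.6 + 0.53·43.0 + 0.53·27.0 + 0.09·84.0) / (0.06 + 0.53 + 0.53 + 0.09)
  = 49.3160 / 1.2100 = 40.757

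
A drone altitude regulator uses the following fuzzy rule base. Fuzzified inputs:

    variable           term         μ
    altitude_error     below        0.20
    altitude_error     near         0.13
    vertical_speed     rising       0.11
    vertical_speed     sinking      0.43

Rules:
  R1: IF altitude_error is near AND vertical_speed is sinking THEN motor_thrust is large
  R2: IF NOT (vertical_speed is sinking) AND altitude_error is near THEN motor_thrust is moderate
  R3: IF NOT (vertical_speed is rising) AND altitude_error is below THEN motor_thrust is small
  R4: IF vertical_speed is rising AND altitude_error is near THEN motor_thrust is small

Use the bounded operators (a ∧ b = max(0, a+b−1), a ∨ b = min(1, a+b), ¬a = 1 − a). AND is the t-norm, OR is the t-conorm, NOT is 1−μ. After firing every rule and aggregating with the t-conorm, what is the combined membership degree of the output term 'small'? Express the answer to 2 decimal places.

R1: near=0.13, sinking=0.43; AND[max(0, a+b−1)] → w = 0.00
R2: ¬sinking=1−0.43=0.57, near=0.13; AND[max(0, a+b−1)] → w = 0.00
R3: ¬rising=1−0.11=0.89, below=0.20; AND[max(0, a+b−1)] → w = 0.09
R4: rising=0.11, near=0.13; AND[max(0, a+b−1)] → w = 0.00
Rules with consequent 'small': {R3, R4} → strengths 0.09, 0.00
Aggregate via t-conorm [min(1, a+b)]: 0.09

0.09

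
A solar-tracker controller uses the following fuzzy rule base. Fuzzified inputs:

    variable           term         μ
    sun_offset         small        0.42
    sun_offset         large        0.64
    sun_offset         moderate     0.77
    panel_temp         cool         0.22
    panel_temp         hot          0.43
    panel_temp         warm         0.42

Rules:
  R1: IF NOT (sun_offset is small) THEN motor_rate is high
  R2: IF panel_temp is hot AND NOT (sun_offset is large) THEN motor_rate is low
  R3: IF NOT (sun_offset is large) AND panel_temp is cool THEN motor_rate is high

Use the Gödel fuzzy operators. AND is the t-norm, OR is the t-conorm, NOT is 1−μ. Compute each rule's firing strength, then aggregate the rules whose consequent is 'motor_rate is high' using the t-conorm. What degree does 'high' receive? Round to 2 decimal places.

0.58

R1: ¬small=1−0.42=0.58 → w = 0.58
R2: hot=0.43, ¬large=1−0.64=0.36; AND[min(a, b)] → w = 0.36
R3: ¬large=1−0.64=0.36, cool=0.22; AND[min(a, b)] → w = 0.22
Rules with consequent 'high': {R1, R3} → strengths 0.58, 0.22
Aggregate via t-conorm [max(a, b)]: 0.58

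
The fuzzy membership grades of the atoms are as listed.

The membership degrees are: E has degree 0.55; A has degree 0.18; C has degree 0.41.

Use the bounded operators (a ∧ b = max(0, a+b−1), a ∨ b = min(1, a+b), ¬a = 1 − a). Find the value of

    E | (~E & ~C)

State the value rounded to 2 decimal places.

~E = 1 − 0.55 = 0.45
~C = 1 − 0.41 = 0.59
~E & ~C = max(0, a+b−1) on (0.45, 0.59) = 0.04
E | (~E & ~C) = min(1, a+b) on (0.55, 0.04) = 0.59

0.59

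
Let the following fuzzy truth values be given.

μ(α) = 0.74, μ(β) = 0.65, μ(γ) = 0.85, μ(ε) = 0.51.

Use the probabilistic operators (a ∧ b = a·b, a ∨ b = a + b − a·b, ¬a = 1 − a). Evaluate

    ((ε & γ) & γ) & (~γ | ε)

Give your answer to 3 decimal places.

ε & γ = a·b on (0.5100, 0.8500) = 0.4335
(ε & γ) & γ = a·b on (0.4335, 0.8500) = 0.3685
~γ = 1 − 0.8500 = 0.1500
~γ | ε = a + b − a·b on (0.1500, 0.5100) = 0.5835
((ε & γ) & γ) & (~γ | ε) = a·b on (0.3685, 0.5835) = 0.2150

0.215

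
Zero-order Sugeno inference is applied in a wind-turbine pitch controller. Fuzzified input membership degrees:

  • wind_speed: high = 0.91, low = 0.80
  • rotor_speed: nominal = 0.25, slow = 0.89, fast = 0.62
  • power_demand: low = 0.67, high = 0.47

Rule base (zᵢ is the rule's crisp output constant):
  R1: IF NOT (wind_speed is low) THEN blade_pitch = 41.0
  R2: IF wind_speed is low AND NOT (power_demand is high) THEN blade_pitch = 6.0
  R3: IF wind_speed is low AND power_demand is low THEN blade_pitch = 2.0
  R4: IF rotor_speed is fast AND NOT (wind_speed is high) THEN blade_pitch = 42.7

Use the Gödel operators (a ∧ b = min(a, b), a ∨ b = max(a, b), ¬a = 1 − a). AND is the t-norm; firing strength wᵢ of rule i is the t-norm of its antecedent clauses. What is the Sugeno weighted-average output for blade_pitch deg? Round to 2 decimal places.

11.12

R1 (z=41.0): ¬low=1−0.80=0.20 → w = 0.20
R2 (z=6.0): low=0.80, ¬high=1−0.47=0.53; AND[min(a, b)] → w = 0.53
R3 (z=2.0): low=0.80, low=0.67; AND[min(a, b)] → w = 0.67
R4 (z=42.7): fast=0.62, ¬high=1−0.91=0.09; AND[min(a, b)] → w = 0.09
Weighted average = (0.20·41.0 + 0.53·6.0 + 0.67·2.0 + 0.09·42.7) / (0.20 + 0.53 + 0.67 + 0.09)
  = 16.5630 / 1.4900 = 11.12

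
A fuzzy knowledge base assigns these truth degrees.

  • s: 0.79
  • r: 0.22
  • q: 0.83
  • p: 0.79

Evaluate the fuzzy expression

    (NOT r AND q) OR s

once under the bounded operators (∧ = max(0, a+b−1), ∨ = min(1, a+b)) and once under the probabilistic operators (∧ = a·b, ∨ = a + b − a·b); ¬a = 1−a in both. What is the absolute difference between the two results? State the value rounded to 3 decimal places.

0.074

Under bounded:
  NOT r = 1 − 0.22 = 0.78
  NOT r AND q = max(0, a+b−1) on (0.78, 0.83) = 0.61
  (NOT r AND q) OR s = min(1, a+b) on (0.61, 0.79) = 1.00
  → value = 1.0000
Under probabilistic:
  NOT r = 1 − 0.2200 = 0.7800
  NOT r AND q = a·b on (0.7800, 0.8300) = 0.6474
  (NOT r AND q) OR s = a + b − a·b on (0.6474, 0.7900) = 0.9260
  → value = 0.9260
|1.0000 − 0.9260| = 0.074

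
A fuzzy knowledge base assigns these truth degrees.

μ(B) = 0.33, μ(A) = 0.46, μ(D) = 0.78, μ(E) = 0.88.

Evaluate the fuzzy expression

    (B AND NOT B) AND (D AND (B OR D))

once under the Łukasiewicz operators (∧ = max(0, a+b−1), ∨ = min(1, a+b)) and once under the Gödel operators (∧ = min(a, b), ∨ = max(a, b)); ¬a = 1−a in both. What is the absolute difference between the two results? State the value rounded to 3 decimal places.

Under Łukasiewicz:
  NOT B = 1 − 0.33 = 0.67
  B AND NOT B = max(0, a+b−1) on (0.33, 0.67) = 0.00
  B OR D = min(1, a+b) on (0.33, 0.78) = 1.00
  D AND (B OR D) = max(0, a+b−1) on (0.78, 1.00) = 0.78
  (B AND NOT B) AND (D AND (B OR D)) = max(0, a+b−1) on (0.00, 0.78) = 0.00
  → value = 0.0000
Under Gödel:
  NOT B = 1 − 0.33 = 0.67
  B AND NOT B = min(a, b) on (0.33, 0.67) = 0.33
  B OR D = max(a, b) on (0.33, 0.78) = 0.78
  D AND (B OR D) = min(a, b) on (0.78, 0.78) = 0.78
  (B AND NOT B) AND (D AND (B OR D)) = min(a, b) on (0.33, 0.78) = 0.33
  → value = 0.3300
|0.0000 − 0.3300| = 0.330

0.330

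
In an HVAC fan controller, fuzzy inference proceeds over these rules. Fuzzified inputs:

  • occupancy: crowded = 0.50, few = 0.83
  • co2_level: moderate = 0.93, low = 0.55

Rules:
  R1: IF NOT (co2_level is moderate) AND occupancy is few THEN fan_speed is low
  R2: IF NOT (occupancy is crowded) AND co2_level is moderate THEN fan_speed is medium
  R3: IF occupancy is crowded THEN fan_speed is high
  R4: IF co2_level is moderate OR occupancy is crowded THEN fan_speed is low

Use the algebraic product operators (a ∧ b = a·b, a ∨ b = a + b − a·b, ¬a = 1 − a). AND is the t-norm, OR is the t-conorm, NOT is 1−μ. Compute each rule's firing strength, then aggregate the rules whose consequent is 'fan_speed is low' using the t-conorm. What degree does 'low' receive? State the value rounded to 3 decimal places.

0.967

R1: ¬moderate=1−0.93=0.07, few=0.83; AND[a·b] → w = 0.0581
R2: ¬crowded=1−0.50=0.50, moderate=0.93; AND[a·b] → w = 0.4650
R3: crowded=0.50 → w = 0.5000
R4: moderate=0.93, crowded=0.50; OR[a + b − a·b] → w = 0.9650
Rules with consequent 'low': {R1, R4} → strengths 0.0581, 0.9650
Aggregate via t-conorm [a + b − a·b]: 0.9670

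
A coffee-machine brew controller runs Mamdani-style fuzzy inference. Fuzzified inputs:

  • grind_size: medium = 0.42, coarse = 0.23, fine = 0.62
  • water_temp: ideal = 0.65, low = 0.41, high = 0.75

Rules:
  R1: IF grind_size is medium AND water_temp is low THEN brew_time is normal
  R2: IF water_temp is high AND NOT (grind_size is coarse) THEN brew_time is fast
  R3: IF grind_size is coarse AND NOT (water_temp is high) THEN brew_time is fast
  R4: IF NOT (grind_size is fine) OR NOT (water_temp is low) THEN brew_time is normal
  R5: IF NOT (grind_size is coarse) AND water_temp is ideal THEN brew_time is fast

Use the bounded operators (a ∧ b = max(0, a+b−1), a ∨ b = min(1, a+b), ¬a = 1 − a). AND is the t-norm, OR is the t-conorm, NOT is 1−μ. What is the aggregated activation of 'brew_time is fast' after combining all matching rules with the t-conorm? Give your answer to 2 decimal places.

R1: medium=0.42, low=0.41; AND[max(0, a+b−1)] → w = 0.00
R2: high=0.75, ¬coarse=1−0.23=0.77; AND[max(0, a+b−1)] → w = 0.52
R3: coarse=0.23, ¬high=1−0.75=0.25; AND[max(0, a+b−1)] → w = 0.00
R4: ¬fine=1−0.62=0.38, ¬low=1−0.41=0.59; OR[min(1, a+b)] → w = 0.97
R5: ¬coarse=1−0.23=0.77, ideal=0.65; AND[max(0, a+b−1)] → w = 0.42
Rules with consequent 'fast': {R2, R3, R5} → strengths 0.52, 0.00, 0.42
Aggregate via t-conorm [min(1, a+b)]: 0.94

0.94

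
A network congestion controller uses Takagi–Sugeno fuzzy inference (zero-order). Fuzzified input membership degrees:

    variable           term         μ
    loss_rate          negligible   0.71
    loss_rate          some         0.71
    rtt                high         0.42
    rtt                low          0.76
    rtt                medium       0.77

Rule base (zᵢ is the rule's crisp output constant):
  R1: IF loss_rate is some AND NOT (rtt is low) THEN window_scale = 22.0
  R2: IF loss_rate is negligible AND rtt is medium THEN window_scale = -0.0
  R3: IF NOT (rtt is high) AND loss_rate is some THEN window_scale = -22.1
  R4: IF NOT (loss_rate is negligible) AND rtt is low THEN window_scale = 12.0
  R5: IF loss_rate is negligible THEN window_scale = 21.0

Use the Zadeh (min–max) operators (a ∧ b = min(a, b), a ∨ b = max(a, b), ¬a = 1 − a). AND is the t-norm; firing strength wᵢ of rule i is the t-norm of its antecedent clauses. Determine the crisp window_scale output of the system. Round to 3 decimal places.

R1 (z=22.0): some=0.71, ¬low=1−0.76=0.24; AND[min(a, b)] → w = 0.24
R2 (z=-0.0): negligible=0.71, medium=0.77; AND[min(a, b)] → w = 0.71
R3 (z=-22.1): ¬high=1−0.42=0.58, some=0.71; AND[min(a, b)] → w = 0.58
R4 (z=12.0): ¬negligible=1−0.71=0.29, low=0.76; AND[min(a, b)] → w = 0.29
R5 (z=21.0): negligible=0.71 → w = 0.71
Weighted average = (0.24·22.0 + 0.71·-0.0 + 0.58·-22.1 + 0.29·12.0 + 0.71·21.0) / (0.24 + 0.71 + 0.58 + 0.29 + 0.71)
  = 10.8520 / 2.5300 = 4.289

4.289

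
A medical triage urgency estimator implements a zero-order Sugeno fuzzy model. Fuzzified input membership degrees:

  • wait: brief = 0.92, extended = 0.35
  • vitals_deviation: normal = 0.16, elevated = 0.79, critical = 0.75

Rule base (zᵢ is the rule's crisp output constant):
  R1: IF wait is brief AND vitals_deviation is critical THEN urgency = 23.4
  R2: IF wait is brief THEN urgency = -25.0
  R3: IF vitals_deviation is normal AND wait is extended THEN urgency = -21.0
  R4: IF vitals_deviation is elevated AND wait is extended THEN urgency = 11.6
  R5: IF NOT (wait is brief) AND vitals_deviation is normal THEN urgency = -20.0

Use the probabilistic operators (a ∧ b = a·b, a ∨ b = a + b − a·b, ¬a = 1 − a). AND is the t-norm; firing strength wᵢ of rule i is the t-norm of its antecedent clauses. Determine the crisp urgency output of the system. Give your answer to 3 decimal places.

R1 (z=23.4): brief=0.92, critical=0.75; AND[a·b] → w = 0.6900
R2 (z=-25.0): brief=0.92 → w = 0.9200
R3 (z=-21.0): normal=0.16, extended=0.35; AND[a·b] → w = 0.0560
R4 (z=11.6): elevated=0.79, extended=0.35; AND[a·b] → w = 0.2765
R5 (z=-20.0): ¬brief=1−0.92=0.08, normal=0.16; AND[a·b] → w = 0.0128
Weighted average = (0.6900·23.4 + 0.9200·-25.0 + 0.0560·-21.0 + 0.2765·11.6 + 0.0128·-20.0) / (0.6900 + 0.9200 + 0.0560 + 0.2765 + 0.0128)
  = -5.0786 / 1.9553 = -2.597

-2.597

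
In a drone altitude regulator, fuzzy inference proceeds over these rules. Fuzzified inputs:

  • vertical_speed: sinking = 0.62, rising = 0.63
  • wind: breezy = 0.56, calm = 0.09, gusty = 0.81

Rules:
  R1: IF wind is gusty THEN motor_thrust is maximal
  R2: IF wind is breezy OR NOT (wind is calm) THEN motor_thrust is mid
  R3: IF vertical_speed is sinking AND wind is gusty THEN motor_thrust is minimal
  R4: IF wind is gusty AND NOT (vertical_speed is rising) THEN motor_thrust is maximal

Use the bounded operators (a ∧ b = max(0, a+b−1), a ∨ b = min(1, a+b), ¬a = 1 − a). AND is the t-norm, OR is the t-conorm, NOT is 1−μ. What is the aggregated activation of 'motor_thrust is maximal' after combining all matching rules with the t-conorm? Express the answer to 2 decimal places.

0.99

R1: gusty=0.81 → w = 0.81
R2: breezy=0.56, ¬calm=1−0.09=0.91; OR[min(1, a+b)] → w = 1.00
R3: sinking=0.62, gusty=0.81; AND[max(0, a+b−1)] → w = 0.43
R4: gusty=0.81, ¬rising=1−0.63=0.37; AND[max(0, a+b−1)] → w = 0.18
Rules with consequent 'maximal': {R1, R4} → strengths 0.81, 0.18
Aggregate via t-conorm [min(1, a+b)]: 0.99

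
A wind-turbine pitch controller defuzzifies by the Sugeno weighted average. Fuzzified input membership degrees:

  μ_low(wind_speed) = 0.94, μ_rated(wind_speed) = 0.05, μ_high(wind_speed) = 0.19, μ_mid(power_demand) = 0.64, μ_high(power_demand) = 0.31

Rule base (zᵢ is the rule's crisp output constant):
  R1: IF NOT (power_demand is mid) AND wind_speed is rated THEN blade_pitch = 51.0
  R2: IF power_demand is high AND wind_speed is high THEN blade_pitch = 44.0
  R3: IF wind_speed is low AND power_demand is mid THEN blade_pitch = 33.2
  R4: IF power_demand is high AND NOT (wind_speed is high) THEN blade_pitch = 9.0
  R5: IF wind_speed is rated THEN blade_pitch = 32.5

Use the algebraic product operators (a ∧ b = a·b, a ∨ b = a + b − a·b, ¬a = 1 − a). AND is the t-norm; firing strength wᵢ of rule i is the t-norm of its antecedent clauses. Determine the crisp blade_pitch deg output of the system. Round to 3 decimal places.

R1 (z=51.0): ¬mid=1−0.64=0.36, rated=0.05; AND[a·b] → w = 0.0180
R2 (z=44.0): high=0.31, high=0.19; AND[a·b] → w = 0.0589
R3 (z=33.2): low=0.94, mid=0.64; AND[a·b] → w = 0.6016
R4 (z=9.0): high=0.31, ¬high=1−0.19=0.81; AND[a·b] → w = 0.2511
R5 (z=32.5): rated=0.05 → w = 0.0500
Weighted average = (0.0180·51.0 + 0.0589·44.0 + 0.6016·33.2 + 0.2511·9.0 + 0.0500·32.5) / (0.0180 + 0.0589 + 0.6016 + 0.2511 + 0.0500)
  = 27.3676 / 0.9796 = 27.938

27.938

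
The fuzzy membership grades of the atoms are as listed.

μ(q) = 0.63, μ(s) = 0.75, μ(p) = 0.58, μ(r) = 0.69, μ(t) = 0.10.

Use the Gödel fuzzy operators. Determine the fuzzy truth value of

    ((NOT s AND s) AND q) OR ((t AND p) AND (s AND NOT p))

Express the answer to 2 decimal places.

0.25

NOT s = 1 − 0.75 = 0.25
NOT s AND s = min(a, b) on (0.25, 0.75) = 0.25
(NOT s AND s) AND q = min(a, b) on (0.25, 0.63) = 0.25
t AND p = min(a, b) on (0.10, 0.58) = 0.10
NOT p = 1 − 0.58 = 0.42
s AND NOT p = min(a, b) on (0.75, 0.42) = 0.42
(t AND p) AND (s AND NOT p) = min(a, b) on (0.10, 0.42) = 0.10
((NOT s AND s) AND q) OR ((t AND p) AND (s AND NOT p)) = max(a, b) on (0.25, 0.10) = 0.25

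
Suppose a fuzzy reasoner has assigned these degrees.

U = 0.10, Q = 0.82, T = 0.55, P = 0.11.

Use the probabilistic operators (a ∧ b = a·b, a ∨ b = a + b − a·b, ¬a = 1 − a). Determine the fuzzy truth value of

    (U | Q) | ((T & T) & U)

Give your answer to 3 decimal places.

0.843

U | Q = a + b − a·b on (0.1000, 0.8200) = 0.8380
T & T = a·b on (0.5500, 0.5500) = 0.3025
(T & T) & U = a·b on (0.3025, 0.1000) = 0.0303
(U | Q) | ((T & T) & U) = a + b − a·b on (0.8380, 0.0303) = 0.8429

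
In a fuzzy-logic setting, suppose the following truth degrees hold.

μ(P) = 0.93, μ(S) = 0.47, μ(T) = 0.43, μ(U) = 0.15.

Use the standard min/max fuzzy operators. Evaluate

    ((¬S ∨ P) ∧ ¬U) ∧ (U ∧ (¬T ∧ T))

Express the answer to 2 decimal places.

¬S = 1 − 0.47 = 0.53
¬S ∨ P = max(a, b) on (0.53, 0.93) = 0.93
¬U = 1 − 0.15 = 0.85
(¬S ∨ P) ∧ ¬U = min(a, b) on (0.93, 0.85) = 0.85
¬T = 1 − 0.43 = 0.57
¬T ∧ T = min(a, b) on (0.57, 0.43) = 0.43
U ∧ (¬T ∧ T) = min(a, b) on (0.15, 0.43) = 0.15
((¬S ∨ P) ∧ ¬U) ∧ (U ∧ (¬T ∧ T)) = min(a, b) on (0.85, 0.15) = 0.15

0.15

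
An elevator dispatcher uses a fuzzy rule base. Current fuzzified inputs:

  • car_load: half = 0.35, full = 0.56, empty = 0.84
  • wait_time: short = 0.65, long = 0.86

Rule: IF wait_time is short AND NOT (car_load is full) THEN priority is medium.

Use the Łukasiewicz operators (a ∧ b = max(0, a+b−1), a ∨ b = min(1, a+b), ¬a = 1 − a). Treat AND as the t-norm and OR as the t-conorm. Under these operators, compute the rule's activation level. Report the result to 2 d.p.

firing strength: short=0.65, ¬full=1−0.56=0.44; AND[max(0, a+b−1)] → w = 0.09

0.09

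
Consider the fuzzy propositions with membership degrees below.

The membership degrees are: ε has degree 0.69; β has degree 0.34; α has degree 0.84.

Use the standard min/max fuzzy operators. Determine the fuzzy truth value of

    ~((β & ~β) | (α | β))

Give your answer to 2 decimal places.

~β = 1 − 0.34 = 0.66
β & ~β = min(a, b) on (0.34, 0.66) = 0.34
α | β = max(a, b) on (0.84, 0.34) = 0.84
(β & ~β) | (α | β) = max(a, b) on (0.34, 0.84) = 0.84
~((β & ~β) | (α | β)) = 1 − 0.84 = 0.16

0.16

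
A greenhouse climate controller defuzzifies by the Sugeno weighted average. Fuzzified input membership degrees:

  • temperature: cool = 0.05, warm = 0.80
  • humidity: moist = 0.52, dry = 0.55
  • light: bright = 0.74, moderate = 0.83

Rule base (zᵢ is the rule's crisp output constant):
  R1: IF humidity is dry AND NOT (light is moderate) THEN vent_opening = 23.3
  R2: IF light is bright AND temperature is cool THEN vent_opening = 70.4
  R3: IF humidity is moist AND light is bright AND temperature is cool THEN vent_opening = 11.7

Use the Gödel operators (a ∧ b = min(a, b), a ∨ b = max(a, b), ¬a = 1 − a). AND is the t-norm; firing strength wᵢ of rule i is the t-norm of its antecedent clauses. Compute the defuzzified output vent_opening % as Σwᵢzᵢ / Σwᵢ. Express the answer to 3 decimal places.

R1 (z=23.3): dry=0.55, ¬moderate=1−0.83=0.17; AND[min(a, b)] → w = 0.17
R2 (z=70.4): bright=0.74, cool=0.05; AND[min(a, b)] → w = 0.05
R3 (z=11.7): moist=0.52, bright=0.74, cool=0.05; AND[min(a, b)] → w = 0.05
Weighted average = (0.17·23.3 + 0.05·70.4 + 0.05·11.7) / (0.17 + 0.05 + 0.05)
  = 8.0660 / 0.2700 = 29.874

29.874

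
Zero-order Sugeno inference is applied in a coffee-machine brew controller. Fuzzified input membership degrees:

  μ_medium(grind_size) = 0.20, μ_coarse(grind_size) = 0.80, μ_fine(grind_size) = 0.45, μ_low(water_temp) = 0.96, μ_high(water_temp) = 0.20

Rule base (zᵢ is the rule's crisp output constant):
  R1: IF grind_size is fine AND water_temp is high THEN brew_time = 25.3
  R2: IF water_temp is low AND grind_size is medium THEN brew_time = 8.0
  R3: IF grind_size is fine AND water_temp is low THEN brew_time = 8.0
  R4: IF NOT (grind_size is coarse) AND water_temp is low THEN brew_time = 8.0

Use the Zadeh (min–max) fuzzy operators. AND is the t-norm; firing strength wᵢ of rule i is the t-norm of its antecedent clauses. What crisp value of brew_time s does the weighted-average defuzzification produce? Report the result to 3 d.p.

11.295

R1 (z=25.3): fine=0.45, high=0.20; AND[min(a, b)] → w = 0.20
R2 (z=8.0): low=0.96, medium=0.20; AND[min(a, b)] → w = 0.20
R3 (z=8.0): fine=0.45, low=0.96; AND[min(a, b)] → w = 0.45
R4 (z=8.0): ¬coarse=1−0.80=0.20, low=0.96; AND[min(a, b)] → w = 0.20
Weighted average = (0.20·25.3 + 0.20·8.0 + 0.45·8.0 + 0.20·8.0) / (0.20 + 0.20 + 0.45 + 0.20)
  = 11.8600 / 1.0500 = 11.295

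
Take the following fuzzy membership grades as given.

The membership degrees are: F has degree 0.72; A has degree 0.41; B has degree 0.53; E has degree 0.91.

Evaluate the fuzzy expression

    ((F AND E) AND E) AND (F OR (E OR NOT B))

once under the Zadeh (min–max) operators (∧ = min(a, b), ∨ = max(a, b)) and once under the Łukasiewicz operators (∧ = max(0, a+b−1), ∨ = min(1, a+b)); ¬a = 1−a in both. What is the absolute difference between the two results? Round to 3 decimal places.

Under Zadeh (min–max):
  F AND E = min(a, b) on (0.72, 0.91) = 0.72
  (F AND E) AND E = min(a, b) on (0.72, 0.91) = 0.72
  NOT B = 1 − 0.53 = 0.47
  E OR NOT B = max(a, b) on (0.91, 0.47) = 0.91
  F OR (E OR NOT B) = max(a, b) on (0.72, 0.91) = 0.91
  ((F AND E) AND E) AND (F OR (E OR NOT B)) = min(a, b) on (0.72, 0.91) = 0.72
  → value = 0.7200
Under Łukasiewicz:
  F AND E = max(0, a+b−1) on (0.72, 0.91) = 0.63
  (F AND E) AND E = max(0, a+b−1) on (0.63, 0.91) = 0.54
  NOT B = 1 − 0.53 = 0.47
  E OR NOT B = min(1, a+b) on (0.91, 0.47) = 1.00
  F OR (E OR NOT B) = min(1, a+b) on (0.72, 1.00) = 1.00
  ((F AND E) AND E) AND (F OR (E OR NOT B)) = max(0, a+b−1) on (0.54, 1.00) = 0.54
  → value = 0.5400
|0.7200 − 0.5400| = 0.180

0.180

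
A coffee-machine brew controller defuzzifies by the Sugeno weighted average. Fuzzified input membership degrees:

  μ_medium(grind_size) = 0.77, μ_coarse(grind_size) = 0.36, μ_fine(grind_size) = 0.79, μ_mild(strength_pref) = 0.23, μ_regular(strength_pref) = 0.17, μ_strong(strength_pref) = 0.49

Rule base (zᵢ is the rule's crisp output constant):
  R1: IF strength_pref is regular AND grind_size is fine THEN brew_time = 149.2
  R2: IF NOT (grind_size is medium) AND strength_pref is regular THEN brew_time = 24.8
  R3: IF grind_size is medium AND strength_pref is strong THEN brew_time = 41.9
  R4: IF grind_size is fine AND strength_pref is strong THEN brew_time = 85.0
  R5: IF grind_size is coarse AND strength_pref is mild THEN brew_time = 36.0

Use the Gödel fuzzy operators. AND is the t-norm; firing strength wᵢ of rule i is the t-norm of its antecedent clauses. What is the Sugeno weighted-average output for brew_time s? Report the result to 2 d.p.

64.54

R1 (z=149.2): regular=0.17, fine=0.79; AND[min(a, b)] → w = 0.17
R2 (z=24.8): ¬medium=1−0.77=0.23, regular=0.17; AND[min(a, b)] → w = 0.17
R3 (z=41.9): medium=0.77, strong=0.49; AND[min(a, b)] → w = 0.49
R4 (z=85.0): fine=0.79, strong=0.49; AND[min(a, b)] → w = 0.49
R5 (z=36.0): coarse=0.36, mild=0.23; AND[min(a, b)] → w = 0.23
Weighted average = (0.17·149.2 + 0.17·24.8 + 0.49·41.9 + 0.49·85.0 + 0.23·36.0) / (0.17 + 0.17 + 0.49 + 0.49 + 0.23)
  = 100.0410 / 1.5500 = 64.54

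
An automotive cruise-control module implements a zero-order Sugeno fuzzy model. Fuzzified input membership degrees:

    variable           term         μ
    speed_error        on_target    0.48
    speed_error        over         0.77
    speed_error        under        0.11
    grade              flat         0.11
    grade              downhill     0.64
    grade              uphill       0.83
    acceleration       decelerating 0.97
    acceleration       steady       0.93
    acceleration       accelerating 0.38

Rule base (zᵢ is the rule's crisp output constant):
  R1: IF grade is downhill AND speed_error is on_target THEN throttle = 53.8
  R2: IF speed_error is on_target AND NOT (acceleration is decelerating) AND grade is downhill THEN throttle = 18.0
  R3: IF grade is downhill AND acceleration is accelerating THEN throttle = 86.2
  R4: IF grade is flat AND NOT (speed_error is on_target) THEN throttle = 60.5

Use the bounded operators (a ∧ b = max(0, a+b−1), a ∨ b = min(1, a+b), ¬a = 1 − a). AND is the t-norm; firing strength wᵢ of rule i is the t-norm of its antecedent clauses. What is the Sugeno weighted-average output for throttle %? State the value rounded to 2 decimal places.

R1 (z=53.8): downhill=0.64, on_target=0.48; AND[max(0, a+b−1)] → w = 0.12
R2 (z=18.0): on_target=0.48, ¬decelerating=1−0.97=0.03, downhill=0.64; AND[max(0, a+b−1)] → w = 0.00
R3 (z=86.2): downhill=0.64, accelerating=0.38; AND[max(0, a+b−1)] → w = 0.02
R4 (z=60.5): flat=0.11, ¬on_target=1−0.48=0.52; AND[max(0, a+b−1)] → w = 0.00
Weighted average = (0.12·53.8 + 0.00·18.0 + 0.02·86.2 + 0.00·60.5) / (0.12 + 0.00 + 0.02 + 0.00)
  = 8.1800 / 0.1400 = 58.43

58.43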